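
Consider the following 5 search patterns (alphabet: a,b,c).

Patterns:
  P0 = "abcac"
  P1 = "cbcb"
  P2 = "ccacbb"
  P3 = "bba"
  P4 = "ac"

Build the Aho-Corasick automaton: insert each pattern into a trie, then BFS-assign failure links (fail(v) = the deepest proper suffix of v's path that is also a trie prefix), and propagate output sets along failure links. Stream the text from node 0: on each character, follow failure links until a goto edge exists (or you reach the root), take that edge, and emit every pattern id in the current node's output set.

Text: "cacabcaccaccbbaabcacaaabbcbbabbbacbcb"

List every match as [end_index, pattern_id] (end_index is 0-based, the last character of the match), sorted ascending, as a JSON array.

Build:
Trie (insert patterns):
  0='ε' goto a→1 b→15 c→6
  1='a' goto b→2 c→18
  2='ab' goto c→3
  3='abc' goto a→4
  4='abca' goto c→5
  5='abcac' goto ·  ←P0
  6='c' goto b→7 c→10
  7='cb' goto c→8
  8='cbc' goto b→9
  9='cbcb' goto ·  ←P1
  10='cc' goto a→11
  11='cca' goto c→12
  12='ccac' goto b→13
  13='ccacb' goto b→14
  14='ccacbb' goto ·  ←P2
  15='b' goto b→16
  16='bb' goto a→17
  17='bba' goto ·  ←P3
  18='ac' goto ·  ←P4

Failure links (BFS by depth):
  n1('a'): parent n0 fail=0; on 'a' 0 → fail=0;  out ∅∪∅=∅
  n6('c'): parent n0 fail=0; on 'c' 0 → fail=0;  out ∅∪∅=∅
  n15('b'): parent n0 fail=0; on 'b' 0 → fail=0;  out ∅∪∅=∅
  n2('ab'): parent n1 fail=0; on 'b' 0 → fail=15;  out ∅∪∅=∅
  n7('cb'): parent n6 fail=0; on 'b' 0 → fail=15;  out ∅∪∅=∅
  n10('cc'): parent n6 fail=0; on 'c' 0 → fail=6;  out ∅∪∅=∅
  n16('bb'): parent n15 fail=0; on 'b' 0 → fail=15;  out ∅∪∅=∅
  n18('ac'): parent n1 fail=0; on 'c' 0 → fail=6;  out {4}∪∅={4}
  n3('abc'): parent n2 fail=15; on 'c' 15→0 → fail=6;  out ∅∪∅=∅
  n8('cbc'): parent n7 fail=15; on 'c' 15→0 → fail=6;  out ∅∪∅=∅
  n11('cca'): parent n10 fail=6; on 'a' 6→0 → fail=1;  out ∅∪∅=∅
  n17('bba'): parent n16 fail=15; on 'a' 15→0 → fail=1;  out {3}∪∅={3}
  n4('abca'): parent n3 fail=6; on 'a' 6→0 → fail=1;  out ∅∪∅=∅
  n9('cbcb'): parent n8 fail=6; on 'b' 6 → fail=7;  out {1}∪∅={1}
  n12('ccac'): parent n11 fail=1; on 'c' 1 → fail=18;  out ∅∪{4}={4}
  n5('abcac'): parent n4 fail=1; on 'c' 1 → fail=18;  out {0}∪{4}={0,4}
  n13('ccacb'): parent n12 fail=18; on 'b' 18→6 → fail=7;  out ∅∪∅=∅
  n14('ccacbb'): parent n13 fail=7; on 'b' 7→15 → fail=16;  out {2}∪∅={2}

Run:
i=0 'c': node 0→6
i=1 'a': node 6→1 ·f
i=2 'c': node 1→18  ** P4@[1:2]
i=3 'a': node 18→1 ·f
i=4 'b': node 1→2
i=5 'c': node 2→3
i=6 'a': node 3→4
i=7 'c': node 4→5  ** P0@[3:7],P4@[6:7]
i=8 'c': node 5→10 ·f
i=9 'a': node 10→11
i=10 'c': node 11→12  ** P4@[9:10]
i=11 'c': node 12→10 ·f
i=12 'b': node 10→7 ·f
i=13 'b': node 7→16 ·f
i=14 'a': node 16→17  ** P3@[12:14]
i=15 'a': node 17→1 ·f
i=16 'b': node 1→2
i=17 'c': node 2→3
i=18 'a': node 3→4
i=19 'c': node 4→5  ** P0@[15:19],P4@[18:19]
i=20 'a': node 5→1 ·f
i=21 'a': node 1→1 ·f
i=22 'a': node 1→1 ·f
i=23 'b': node 1→2
i=24 'b': node 2→16 ·f
i=25 'c': node 16→6 ·f
i=26 'b': node 6→7
i=27 'b': node 7→16 ·f
i=28 'a': node 16→17  ** P3@[26:28]
i=29 'b': node 17→2 ·f
i=30 'b': node 2→16 ·f
i=31 'b': node 16→16 ·f
i=32 'a': node 16→17  ** P3@[30:32]
i=33 'c': node 17→18 ·f  ** P4@[32:33]
i=34 'b': node 18→7 ·f
i=35 'c': node 7→8
i=36 'b': node 8→9  ** P1@[33:36]

Matches: [[2,4],[7,0],[7,4],[10,4],[14,3],[19,0],[19,4],[28,3],[32,3],[33,4],[36,1]]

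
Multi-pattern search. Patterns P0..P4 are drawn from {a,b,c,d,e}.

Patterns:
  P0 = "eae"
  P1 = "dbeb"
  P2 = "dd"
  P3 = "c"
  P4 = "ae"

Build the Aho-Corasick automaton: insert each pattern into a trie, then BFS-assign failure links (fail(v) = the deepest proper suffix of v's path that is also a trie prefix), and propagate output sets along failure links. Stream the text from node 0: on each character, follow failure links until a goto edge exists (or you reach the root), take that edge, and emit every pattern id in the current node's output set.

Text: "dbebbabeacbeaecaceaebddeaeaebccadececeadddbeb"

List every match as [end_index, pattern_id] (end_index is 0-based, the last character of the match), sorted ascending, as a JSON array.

Build automaton:
Trie nodes:
  n0 'ε': a→10 c→9 d→4 e→1
  n1 'e': a→2
  n2 'ea': e→3
  n3 'eae': ·  [P0 ends]
  n4 'd': b→5 d→8
  n5 'db': e→6
  n6 'dbe': b→7
  n7 'dbeb': ·  [P1 ends]
  n8 'dd': ·  [P2 ends]
  n9 'c': ·  [P3 ends]
  n10 'a': e→11
  n11 'ae': ·  [P4 ends]

Failure links (BFS by depth):
  fail(1) 'e': from fail(0)=0 chase 'e': 0 ⇒ 0;  out=∅∪out(0)=∅
  fail(4) 'd': from fail(0)=0 chase 'd': 0 ⇒ 0;  out=∅∪out(0)=∅
  fail(9) 'c': from fail(0)=0 chase 'c': 0 ⇒ 0;  out={3}∪out(0)={3}
  fail(10) 'a': from fail(0)=0 chase 'a': 0 ⇒ 0;  out=∅∪out(0)=∅
  fail(2) 'ea': from fail(1)=0 chase 'a': 0 ⇒ 10;  out=∅∪out(10)=∅
  fail(5) 'db': from fail(4)=0 chase 'b': 0 ⇒ 0;  out=∅∪out(0)=∅
  fail(8) 'dd': from fail(4)=0 chase 'd': 0 ⇒ 4;  out={2}∪out(4)={2}
  fail(11) 'ae': from fail(10)=0 chase 'e': 0 ⇒ 1;  out={4}∪out(1)={4}
  fail(3) 'eae': from fail(2)=10 chase 'e': 10 ⇒ 11;  out={0}∪out(11)={0,4}
  fail(6) 'dbe': from fail(5)=0 chase 'e': 0 ⇒ 1;  out=∅∪out(1)=∅
  fail(7) 'dbeb': from fail(6)=1 chase 'b': 1→0 ⇒ 0;  out={1}∪out(0)={1}

Text stream:
[0] read 'd'  n0⇒n4
[1] read 'b'  n4⇒n5
[2] read 'e'  n5⇒n6
[3] read 'b'  n6⇒n7  ** P1@[0:3]
[4] read 'b'  n7⇒n0 ·f
[5] read 'a'  n0⇒n10
[6] read 'b'  n10⇒n0 ·f
[7] read 'e'  n0⇒n1
[8] read 'a'  n1⇒n2
[9] read 'c'  n2⇒n9 ·f  ** P3@[9:9]
[10] read 'b'  n9⇒n0 ·f
[11] read 'e'  n0⇒n1
[12] read 'a'  n1⇒n2
[13] read 'e'  n2⇒n3  ** P0@[11:13],P4@[12:13]
[14] read 'c'  n3⇒n9 ·f  ** P3@[14:14]
[15] read 'a'  n9⇒n10 ·f
[16] read 'c'  n10⇒n9 ·f  ** P3@[16:16]
[17] read 'e'  n9⇒n1 ·f
[18] read 'a'  n1⇒n2
[19] read 'e'  n2⇒n3  ** P0@[17:19],P4@[18:19]
[20] read 'b'  n3⇒n0 ·f
[21] read 'd'  n0⇒n4
[22] read 'd'  n4⇒n8  ** P2@[21:22]
[23] read 'e'  n8⇒n1 ·f
[24] read 'a'  n1⇒n2
[25] read 'e'  n2⇒n3  ** P0@[23:25],P4@[24:25]
[26] read 'a'  n3⇒n2 ·f
[27] read 'e'  n2⇒n3  ** P0@[25:27],P4@[26:27]
[28] read 'b'  n3⇒n0 ·f
[29] read 'c'  n0⇒n9  ** P3@[29:29]
[30] read 'c'  n9⇒n9 ·f  ** P3@[30:30]
[31] read 'a'  n9⇒n10 ·f
[32] read 'd'  n10⇒n4 ·f
[33] read 'e'  n4⇒n1 ·f
[34] read 'c'  n1⇒n9 ·f  ** P3@[34:34]
[35] read 'e'  n9⇒n1 ·f
[36] read 'c'  n1⇒n9 ·f  ** P3@[36:36]
[37] read 'e'  n9⇒n1 ·f
[38] read 'a'  n1⇒n2
[39] read 'd'  n2⇒n4 ·f
[40] read 'd'  n4⇒n8  ** P2@[39:40]
[41] read 'd'  n8⇒n8 ·f  ** P2@[40:41]
[42] read 'b'  n8⇒n5 ·f
[43] read 'e'  n5⇒n6
[44] read 'b'  n6⇒n7  ** P1@[41:44]

Matches: [[3,1],[9,3],[13,0],[13,4],[14,3],[16,3],[19,0],[19,4],[22,2],[25,0],[25,4],[27,0],[27,4],[29,3],[30,3],[34,3],[36,3],[40,2],[41,2],[44,1]]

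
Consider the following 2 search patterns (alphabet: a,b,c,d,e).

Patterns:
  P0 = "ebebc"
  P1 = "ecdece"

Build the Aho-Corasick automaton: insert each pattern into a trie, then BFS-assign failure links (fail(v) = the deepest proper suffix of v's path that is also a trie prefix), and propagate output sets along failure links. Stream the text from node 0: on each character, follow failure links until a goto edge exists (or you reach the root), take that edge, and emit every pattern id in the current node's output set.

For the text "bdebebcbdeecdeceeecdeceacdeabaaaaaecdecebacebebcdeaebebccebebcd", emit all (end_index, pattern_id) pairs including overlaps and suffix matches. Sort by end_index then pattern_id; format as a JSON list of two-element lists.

Build:
Trie nodes:
  n0 'ε': e→1
  n1 'e': b→2 c→6
  n2 'eb': e→3
  n3 'ebe': b→4
  n4 'ebeb': c→5
  n5 'ebebc': ·  [P0 ends]
  n6 'ec': d→7
  n7 'ecd': e→8
  n8 'ecde': c→9
  n9 'ecdec': e→10
  n10 'ecdece': ·  [P1 ends]

Failure links (BFS by depth):
  n1('e'): parent n0 fail=0; on 'e' 0 → fail=0;  out ∅∪∅=∅
  n2('eb'): parent n1 fail=0; on 'b' 0 → fail=0;  out ∅∪∅=∅
  n6('ec'): parent n1 fail=0; on 'c' 0 → fail=0;  out ∅∪∅=∅
  n3('ebe'): parent n2 fail=0; on 'e' 0 → fail=1;  out ∅∪∅=∅
  n7('ecd'): parent n6 fail=0; on 'd' 0 → fail=0;  out ∅∪∅=∅
  n4('ebeb'): parent n3 fail=1; on 'b' 1 → fail=2;  out ∅∪∅=∅
  n8('ecde'): parent n7 fail=0; on 'e' 0 → fail=1;  out ∅∪∅=∅
  n5('ebebc'): parent n4 fail=2; on 'c' 2→0 → fail=0;  out {0}∪∅={0}
  n9('ecdec'): parent n8 fail=1; on 'c' 1 → fail=6;  out ∅∪∅=∅
  n10('ecdece'): parent n9 fail=6; on 'e' 6→0 → fail=1;  out {1}∪∅={1}

Run:
[0] read 'b'  n0⇒n0
[1] read 'd'  n0⇒n0
[2] read 'e'  n0⇒n1
[3] read 'b'  n1⇒n2
[4] read 'e'  n2⇒n3
[5] read 'b'  n3⇒n4
[6] read 'c'  n4⇒n5  → match P0@[2:6]
[7] read 'b'  n5⇒n0 ·f
[8] read 'd'  n0⇒n0
[9] read 'e'  n0⇒n1
[10] read 'e'  n1⇒n1 ·f
[11] read 'c'  n1⇒n6
[12] read 'd'  n6⇒n7
[13] read 'e'  n7⇒n8
[14] read 'c'  n8⇒n9
[15] read 'e'  n9⇒n10  → match P1@[10:15]
[16] read 'e'  n10⇒n1 ·f
[17] read 'e'  n1⇒n1 ·f
[18] read 'c'  n1⇒n6
[19] read 'd'  n6⇒n7
[20] read 'e'  n7⇒n8
[21] read 'c'  n8⇒n9
[22] read 'e'  n9⇒n10  → match P1@[17:22]
[23] read 'a'  n10⇒n0 ·f
[24] read 'c'  n0⇒n0
[25] read 'd'  n0⇒n0
[26] read 'e'  n0⇒n1
[27] read 'a'  n1⇒n0 ·f
[28] read 'b'  n0⇒n0
[29] read 'a'  n0⇒n0
[30] read 'a'  n0⇒n0
[31] read 'a'  n0⇒n0
[32] read 'a'  n0⇒n0
[33] read 'a'  n0⇒n0
[34] read 'e'  n0⇒n1
[35] read 'c'  n1⇒n6
[36] read 'd'  n6⇒n7
[37] read 'e'  n7⇒n8
[38] read 'c'  n8⇒n9
[39] read 'e'  n9⇒n10  → match P1@[34:39]
[40] read 'b'  n10⇒n2 ·f
[41] read 'a'  n2⇒n0 ·f
[42] read 'c'  n0⇒n0
[43] read 'e'  n0⇒n1
[44] read 'b'  n1⇒n2
[45] read 'e'  n2⇒n3
[46] read 'b'  n3⇒n4
[47] read 'c'  n4⇒n5  → match P0@[43:47]
[48] read 'd'  n5⇒n0 ·f
[49] read 'e'  n0⇒n1
[50] read 'a'  n1⇒n0 ·f
[51] read 'e'  n0⇒n1
[52] read 'b'  n1⇒n2
[53] read 'e'  n2⇒n3
[54] read 'b'  n3⇒n4
[55] read 'c'  n4⇒n5  → match P0@[51:55]
[56] read 'c'  n5⇒n0 ·f
[57] read 'e'  n0⇒n1
[58] read 'b'  n1⇒n2
[59] read 'e'  n2⇒n3
[60] read 'b'  n3⇒n4
[61] read 'c'  n4⇒n5  → match P0@[57:61]
[62] read 'd'  n5⇒n0 ·f

All matches (sorted): [[6,0],[15,1],[22,1],[39,1],[47,0],[55,0],[61,0]]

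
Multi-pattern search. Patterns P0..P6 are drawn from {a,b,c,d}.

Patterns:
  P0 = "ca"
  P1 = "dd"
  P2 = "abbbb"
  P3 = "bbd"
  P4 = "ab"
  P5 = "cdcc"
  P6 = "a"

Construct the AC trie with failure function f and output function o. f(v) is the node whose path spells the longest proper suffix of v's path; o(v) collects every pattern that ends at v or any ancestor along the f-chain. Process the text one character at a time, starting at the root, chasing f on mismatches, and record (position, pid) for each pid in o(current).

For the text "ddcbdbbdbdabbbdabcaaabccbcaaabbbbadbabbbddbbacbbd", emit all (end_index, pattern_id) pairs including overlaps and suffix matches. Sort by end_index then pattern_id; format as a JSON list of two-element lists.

Construct AC machine:
Trie (insert patterns):
  0='ε' goto a→5 b→10 c→1 d→3
  1='c' goto a→2 d→13
  2='ca' goto ·  [P0 ends]
  3='d' goto d→4
  4='dd' goto ·  [P1 ends]
  5='a' goto b→6  [P6 ends]
  6='ab' goto b→7  [P4 ends]
  7='abb' goto b→8
  8='abbb' goto b→9
  9='abbbb' goto ·  [P2 ends]
  10='b' goto b→11
  11='bb' goto d→12
  12='bbd' goto ·  [P3 ends]
  13='cd' goto c→14
  14='cdc' goto c→15
  15='cdcc' goto ·  [P5 ends]

BFS fail/out derivation:
  n1('c'): parent n0 fail=0; on 'c' 0 → fail=0;  out ∅∪∅=∅
  n3('d'): parent n0 fail=0; on 'd' 0 → fail=0;  out ∅∪∅=∅
  n5('a'): parent n0 fail=0; on 'a' 0 → fail=0;  out {6}∪∅={6}
  n10('b'): parent n0 fail=0; on 'b' 0 → fail=0;  out ∅∪∅=∅
  n2('ca'): parent n1 fail=0; on 'a' 0 → fail=5;  out {0}∪{6}={0,6}
  n4('dd'): parent n3 fail=0; on 'd' 0 → fail=3;  out {1}∪∅={1}
  n6('ab'): parent n5 fail=0; on 'b' 0 → fail=10;  out {4}∪∅={4}
  n11('bb'): parent n10 fail=0; on 'b' 0 → fail=10;  out ∅∪∅=∅
  n13('cd'): parent n1 fail=0; on 'd' 0 → fail=3;  out ∅∪∅=∅
  n7('abb'): parent n6 fail=10; on 'b' 10 → fail=11;  out ∅∪∅=∅
  n12('bbd'): parent n11 fail=10; on 'd' 10→0 → fail=3;  out {3}∪∅={3}
  n14('cdc'): parent n13 fail=3; on 'c' 3→0 → fail=1;  out ∅∪∅=∅
  n8('abbb'): parent n7 fail=11; on 'b' 11→10 → fail=11;  out ∅∪∅=∅
  n15('cdcc'): parent n14 fail=1; on 'c' 1→0 → fail=1;  out {5}∪∅={5}
  n9('abbbb'): parent n8 fail=11; on 'b' 11→10 → fail=11;  out {2}∪∅={2}

Run:
pos 0 'd': at 3
pos 1 'd': at 4  → match P1@[0:1]
pos 2 'c': at 1 ·f
pos 3 'b': at 10 ·f
pos 4 'd': at 3 ·f
pos 5 'b': at 10 ·f
pos 6 'b': at 11
pos 7 'd': at 12  → match P3@[5:7]
pos 8 'b': at 10 ·f
pos 9 'd': at 3 ·f
pos 10 'a': at 5 ·f  → match P6@[10:10]
pos 11 'b': at 6  → match P4@[10:11]
pos 12 'b': at 7
pos 13 'b': at 8
pos 14 'd': at 12 ·f  → match P3@[12:14]
pos 15 'a': at 5 ·f  → match P6@[15:15]
pos 16 'b': at 6  → match P4@[15:16]
pos 17 'c': at 1 ·f
pos 18 'a': at 2  → match P0@[17:18],P6@[18:18]
pos 19 'a': at 5 ·f  → match P6@[19:19]
pos 20 'a': at 5 ·f  → match P6@[20:20]
pos 21 'b': at 6  → match P4@[20:21]
pos 22 'c': at 1 ·f
pos 23 'c': at 1 ·f
pos 24 'b': at 10 ·f
pos 25 'c': at 1 ·f
pos 26 'a': at 2  → match P0@[25:26],P6@[26:26]
pos 27 'a': at 5 ·f  → match P6@[27:27]
pos 28 'a': at 5 ·f  → match P6@[28:28]
pos 29 'b': at 6  → match P4@[28:29]
pos 30 'b': at 7
pos 31 'b': at 8
pos 32 'b': at 9  → match P2@[28:32]
pos 33 'a': at 5 ·f  → match P6@[33:33]
pos 34 'd': at 3 ·f
pos 35 'b': at 10 ·f
pos 36 'a': at 5 ·f  → match P6@[36:36]
pos 37 'b': at 6  → match P4@[36:37]
pos 38 'b': at 7
pos 39 'b': at 8
pos 40 'd': at 12 ·f  → match P3@[38:40]
pos 41 'd': at 4 ·f  → match P1@[40:41]
pos 42 'b': at 10 ·f
pos 43 'b': at 11
pos 44 'a': at 5 ·f  → match P6@[44:44]
pos 45 'c': at 1 ·f
pos 46 'b': at 10 ·f
pos 47 'b': at 11
pos 48 'd': at 12  → match P3@[46:48]

Matches: [[1,1],[7,3],[10,6],[11,4],[14,3],[15,6],[16,4],[18,0],[18,6],[19,6],[20,6],[21,4],[26,0],[26,6],[27,6],[28,6],[29,4],[32,2],[33,6],[36,6],[37,4],[40,3],[41,1],[44,6],[48,3]]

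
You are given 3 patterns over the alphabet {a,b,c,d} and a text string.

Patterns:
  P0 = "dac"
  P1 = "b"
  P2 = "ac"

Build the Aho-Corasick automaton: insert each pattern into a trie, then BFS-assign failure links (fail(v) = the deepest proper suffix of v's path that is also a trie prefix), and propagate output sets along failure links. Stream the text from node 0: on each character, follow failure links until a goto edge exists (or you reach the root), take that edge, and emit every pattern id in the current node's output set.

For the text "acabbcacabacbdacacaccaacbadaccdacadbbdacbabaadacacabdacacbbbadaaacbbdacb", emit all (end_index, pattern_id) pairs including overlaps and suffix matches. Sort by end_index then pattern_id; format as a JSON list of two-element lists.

Build automaton:
Trie nodes:
  n0 'ε': a→5 b→4 d→1
  n1 'd': a→2
  n2 'da': c→3
  n3 'dac': ·  ←P0
  n4 'b': ·  ←P1
  n5 'a': c→6
  n6 'ac': ·  ←P2

Failure links (BFS by depth):
  fail(1) 'd': from fail(0)=0 chase 'd': 0 ⇒ 0;  out=∅∪out(0)=∅
  fail(4) 'b': from fail(0)=0 chase 'b': 0 ⇒ 0;  out={1}∪out(0)={1}
  fail(5) 'a': from fail(0)=0 chase 'a': 0 ⇒ 0;  out=∅∪out(0)=∅
  fail(2) 'da': from fail(1)=0 chase 'a': 0 ⇒ 5;  out=∅∪out(5)=∅
  fail(6) 'ac': from fail(5)=0 chase 'c': 0 ⇒ 0;  out={2}∪out(0)={2}
  fail(3) 'dac': from fail(2)=5 chase 'c': 5 ⇒ 6;  out={0}∪out(6)={0,2}

Scan:
i=0 'a': node 0→5
i=1 'c': node 5→6  ** P2@[0:1]
i=2 'a': node 6→5 ·f
i=3 'b': node 5→4 ·f  ** P1@[3:3]
i=4 'b': node 4→4 ·f  ** P1@[4:4]
i=5 'c': node 4→0 ·f
i=6 'a': node 0→5
i=7 'c': node 5→6  ** P2@[6:7]
i=8 'a': node 6→5 ·f
i=9 'b': node 5→4 ·f  ** P1@[9:9]
i=10 'a': node 4→5 ·f
i=11 'c': node 5→6  ** P2@[10:11]
i=12 'b': node 6→4 ·f  ** P1@[12:12]
i=13 'd': node 4→1 ·f
i=14 'a': node 1→2
i=15 'c': node 2→3  ** P0@[13:15],P2@[14:15]
i=16 'a': node 3→5 ·f
i=17 'c': node 5→6  ** P2@[16:17]
i=18 'a': node 6→5 ·f
i=19 'c': node 5→6  ** P2@[18:19]
i=20 'c': node 6→0 ·f
i=21 'a': node 0→5
i=22 'a': node 5→5 ·f
i=23 'c': node 5→6  ** P2@[22:23]
i=24 'b': node 6→4 ·f  ** P1@[24:24]
i=25 'a': node 4→5 ·f
i=26 'd': node 5→1 ·f
i=27 'a': node 1→2
i=28 'c': node 2→3  ** P0@[26:28],P2@[27:28]
i=29 'c': node 3→0 ·f
i=30 'd': node 0→1
i=31 'a': node 1→2
i=32 'c': node 2→3  ** P0@[30:32],P2@[31:32]
i=33 'a': node 3→5 ·f
i=34 'd': node 5→1 ·f
i=35 'b': node 1→4 ·f  ** P1@[35:35]
i=36 'b': node 4→4 ·f  ** P1@[36:36]
i=37 'd': node 4→1 ·f
i=38 'a': node 1→2
i=39 'c': node 2→3  ** P0@[37:39],P2@[38:39]
i=40 'b': node 3→4 ·f  ** P1@[40:40]
i=41 'a': node 4→5 ·f
i=42 'b': node 5→4 ·f  ** P1@[42:42]
i=43 'a': node 4→5 ·f
i=44 'a': node 5→5 ·f
i=45 'd': node 5→1 ·f
i=46 'a': node 1→2
i=47 'c': node 2→3  ** P0@[45:47],P2@[46:47]
i=48 'a': node 3→5 ·f
i=49 'c': node 5→6  ** P2@[48:49]
i=50 'a': node 6→5 ·f
i=51 'b': node 5→4 ·f  ** P1@[51:51]
i=52 'd': node 4→1 ·f
i=53 'a': node 1→2
i=54 'c': node 2→3  ** P0@[52:54],P2@[53:54]
i=55 'a': node 3→5 ·f
i=56 'c': node 5→6  ** P2@[55:56]
i=57 'b': node 6→4 ·f  ** P1@[57:57]
i=58 'b': node 4→4 ·f  ** P1@[58:58]
i=59 'b': node 4→4 ·f  ** P1@[59:59]
i=60 'a': node 4→5 ·f
i=61 'd': node 5→1 ·f
i=62 'a': node 1→2
i=63 'a': node 2→5 ·f
i=64 'a': node 5→5 ·f
i=65 'c': node 5→6  ** P2@[64:65]
i=66 'b': node 6→4 ·f  ** P1@[66:66]
i=67 'b': node 4→4 ·f  ** P1@[67:67]
i=68 'd': node 4→1 ·f
i=69 'a': node 1→2
i=70 'c': node 2→3  ** P0@[68:70],P2@[69:70]
i=71 'b': node 3→4 ·f  ** P1@[71:71]

Result: [[1,2],[3,1],[4,1],[7,2],[9,1],[11,2],[12,1],[15,0],[15,2],[17,2],[19,2],[23,2],[24,1],[28,0],[28,2],[32,0],[32,2],[35,1],[36,1],[39,0],[39,2],[40,1],[42,1],[47,0],[47,2],[49,2],[51,1],[54,0],[54,2],[56,2],[57,1],[58,1],[59,1],[65,2],[66,1],[67,1],[70,0],[70,2],[71,1]]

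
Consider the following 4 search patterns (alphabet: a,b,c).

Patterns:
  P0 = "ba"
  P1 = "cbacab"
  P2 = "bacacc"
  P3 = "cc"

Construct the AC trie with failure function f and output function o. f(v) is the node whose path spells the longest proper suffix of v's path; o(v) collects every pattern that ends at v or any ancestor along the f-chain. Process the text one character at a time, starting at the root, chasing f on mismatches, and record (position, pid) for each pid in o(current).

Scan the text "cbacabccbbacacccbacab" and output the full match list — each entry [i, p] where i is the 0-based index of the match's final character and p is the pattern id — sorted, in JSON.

Build:
Trie (insert patterns):
  n0 'ε': b→1 c→3
  n1 'b': a→2
  n2 'ba': c→9  ←P0
  n3 'c': b→4 c→13
  n4 'cb': a→5
  n5 'cba': c→6
  n6 'cbac': a→7
  n7 'cbaca': b→8
  n8 'cbacab': ·  ←P1
  n9 'bac': a→10
  n10 'baca': c→11
  n11 'bacac': c→12
  n12 'bacacc': ·  ←P2
  n13 'cc': ·  ←P3

Failure links (BFS by depth):
  fail(1) 'b': from fail(0)=0 chase 'b': 0 ⇒ 0;  out=∅∪out(0)=∅
  fail(3) 'c': from fail(0)=0 chase 'c': 0 ⇒ 0;  out=∅∪out(0)=∅
  fail(2) 'ba': from fail(1)=0 chase 'a': 0 ⇒ 0;  out={0}∪out(0)={0}
  fail(4) 'cb': from fail(3)=0 chase 'b': 0 ⇒ 1;  out=∅∪out(1)=∅
  fail(13) 'cc': from fail(3)=0 chase 'c': 0 ⇒ 3;  out={3}∪out(3)={3}
  fail(5) 'cba': from fail(4)=1 chase 'a': 1 ⇒ 2;  out=∅∪out(2)={0}
  fail(9) 'bac': from fail(2)=0 chase 'c': 0 ⇒ 3;  out=∅∪out(3)=∅
  fail(6) 'cbac': from fail(5)=2 chase 'c': 2 ⇒ 9;  out=∅∪out(9)=∅
  fail(10) 'baca': from fail(9)=3 chase 'a': 3→0 ⇒ 0;  out=∅∪out(0)=∅
  fail(7) 'cbaca': from fail(6)=9 chase 'a': 9 ⇒ 10;  out=∅∪out(10)=∅
  fail(11) 'bacac': from fail(10)=0 chase 'c': 0 ⇒ 3;  out=∅∪out(3)=∅
  fail(8) 'cbacab': from fail(7)=10 chase 'b': 10→0 ⇒ 1;  out={1}∪out(1)={1}
  fail(12) 'bacacc': from fail(11)=3 chase 'c': 3 ⇒ 13;  out={2}∪out(13)={2,3}

Text stream:
pos 0 'c': at 3
pos 1 'b': at 4
pos 2 'a': at 5  emit P0@[1:2]
pos 3 'c': at 6
pos 4 'a': at 7
pos 5 'b': at 8  emit P1@[0:5]
pos 6 'c': at 3 (fail-walked)
pos 7 'c': at 13  emit P3@[6:7]
pos 8 'b': at 4 (fail-walked)
pos 9 'b': at 1 (fail-walked)
pos 10 'a': at 2  emit P0@[9:10]
pos 11 'c': at 9
pos 12 'a': at 10
pos 13 'c': at 11
pos 14 'c': at 12  emit P2@[9:14],P3@[13:14]
pos 15 'c': at 13 (fail-walked)  emit P3@[14:15]
pos 16 'b': at 4 (fail-walked)
pos 17 'a': at 5  emit P0@[16:17]
pos 18 'c': at 6
pos 19 'a': at 7
pos 20 'b': at 8  emit P1@[15:20]

Result: [[2,0],[5,1],[7,3],[10,0],[14,2],[14,3],[15,3],[17,0],[20,1]]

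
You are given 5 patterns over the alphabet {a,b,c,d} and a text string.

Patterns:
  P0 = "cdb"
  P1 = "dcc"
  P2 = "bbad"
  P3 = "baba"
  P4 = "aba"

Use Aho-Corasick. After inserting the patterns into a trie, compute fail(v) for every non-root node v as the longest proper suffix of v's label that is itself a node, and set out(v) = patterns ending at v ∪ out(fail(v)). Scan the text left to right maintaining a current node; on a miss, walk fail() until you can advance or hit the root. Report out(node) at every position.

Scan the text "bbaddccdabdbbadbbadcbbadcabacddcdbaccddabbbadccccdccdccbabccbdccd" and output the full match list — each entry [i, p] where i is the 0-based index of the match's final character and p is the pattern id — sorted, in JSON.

Build:
Trie nodes:
  n0 'ε': a→14 b→7 c→1 d→4
  n1 'c': d→2
  n2 'cd': b→3
  n3 'cdb': ·  [P0 ends]
  n4 'd': c→5
  n5 'dc': c→6
  n6 'dcc': ·  [P1 ends]
  n7 'b': a→11 b→8
  n8 'bb': a→9
  n9 'bba': d→10
  n10 'bbad': ·  [P2 ends]
  n11 'ba': b→12
  n12 'bab': a→13
  n13 'baba': ·  [P3 ends]
  n14 'a': b→15
  n15 'ab': a→16
  n16 'aba': ·  [P4 ends]

Failure links (BFS by depth):
  n1('c'): parent n0 fail=0; on 'c' 0 → fail=0;  out ∅∪∅=∅
  n4('d'): parent n0 fail=0; on 'd' 0 → fail=0;  out ∅∪∅=∅
  n7('b'): parent n0 fail=0; on 'b' 0 → fail=0;  out ∅∪∅=∅
  n14('a'): parent n0 fail=0; on 'a' 0 → fail=0;  out ∅∪∅=∅
  n2('cd'): parent n1 fail=0; on 'd' 0 → fail=4;  out ∅∪∅=∅
  n5('dc'): parent n4 fail=0; on 'c' 0 → fail=1;  out ∅∪∅=∅
  n8('bb'): parent n7 fail=0; on 'b' 0 → fail=7;  out ∅∪∅=∅
  n11('ba'): parent n7 fail=0; on 'a' 0 → fail=14;  out ∅∪∅=∅
  n15('ab'): parent n14 fail=0; on 'b' 0 → fail=7;  out ∅∪∅=∅
  n3('cdb'): parent n2 fail=4; on 'b' 4→0 → fail=7;  out {0}∪∅={0}
  n6('dcc'): parent n5 fail=1; on 'c' 1→0 → fail=1;  out {1}∪∅={1}
  n9('bba'): parent n8 fail=7; on 'a' 7 → fail=11;  out ∅∪∅=∅
  n12('bab'): parent n11 fail=14; on 'b' 14 → fail=15;  out ∅∪∅=∅
  n16('aba'): parent n15 fail=7; on 'a' 7 → fail=11;  out {4}∪∅={4}
  n10('bbad'): parent n9 fail=11; on 'd' 11→14→0 → fail=4;  out {2}∪∅={2}
  n13('baba'): parent n12 fail=15; on 'a' 15 → fail=16;  out {3}∪{4}={3,4}

Scan:
i=0 'b': node 0→7
i=1 'b': node 7→8
i=2 'a': node 8→9
i=3 'd': node 9→10  ** P2@[0:3]
i=4 'd': node 10→4 ·f
i=5 'c': node 4→5
i=6 'c': node 5→6  ** P1@[4:6]
i=7 'd': node 6→2 ·f
i=8 'a': node 2→14 ·f
i=9 'b': node 14→15
i=10 'd': node 15→4 ·f
i=11 'b': node 4→7 ·f
i=12 'b': node 7→8
i=13 'a': node 8→9
i=14 'd': node 9→10  ** P2@[11:14]
i=15 'b': node 10→7 ·f
i=16 'b': node 7→8
i=17 'a': node 8→9
i=18 'd': node 9→10  ** P2@[15:18]
i=19 'c': node 10→5 ·f
i=20 'b': node 5→7 ·f
i=21 'b': node 7→8
i=22 'a': node 8→9
i=23 'd': node 9→10  ** P2@[20:23]
i=24 'c': node 10→5 ·f
i=25 'a': node 5→14 ·f
i=26 'b': node 14→15
i=27 'a': node 15→16  ** P4@[25:27]
i=28 'c': node 16→1 ·f
i=29 'd': node 1→2
i=30 'd': node 2→4 ·f
i=31 'c': node 4→5
i=32 'd': node 5→2 ·f
i=33 'b': node 2→3  ** P0@[31:33]
i=34 'a': node 3→11 ·f
i=35 'c': node 11→1 ·f
i=36 'c': node 1→1 ·f
i=37 'd': node 1→2
i=38 'd': node 2→4 ·f
i=39 'a': node 4→14 ·f
i=40 'b': node 14→15
i=41 'b': node 15→8 ·f
i=42 'b': node 8→8 ·f
i=43 'a': node 8→9
i=44 'd': node 9→10  ** P2@[41:44]
i=45 'c': node 10→5 ·f
i=46 'c': node 5→6  ** P1@[44:46]
i=47 'c': node 6→1 ·f
i=48 'c': node 1→1 ·f
i=49 'd': node 1→2
i=50 'c': node 2→5 ·f
i=51 'c': node 5→6  ** P1@[49:51]
i=52 'd': node 6→2 ·f
i=53 'c': node 2→5 ·f
i=54 'c': node 5→6  ** P1@[52:54]
i=55 'b': node 6→7 ·f
i=56 'a': node 7→11
i=57 'b': node 11→12
i=58 'c': node 12→1 ·f
i=59 'c': node 1→1 ·f
i=60 'b': node 1→7 ·f
i=61 'd': node 7→4 ·f
i=62 'c': node 4→5
i=63 'c': node 5→6  ** P1@[61:63]
i=64 'd': node 6→2 ·f

All matches (sorted): [[3,2],[6,1],[14,2],[18,2],[23,2],[27,4],[33,0],[44,2],[46,1],[51,1],[54,1],[63,1]]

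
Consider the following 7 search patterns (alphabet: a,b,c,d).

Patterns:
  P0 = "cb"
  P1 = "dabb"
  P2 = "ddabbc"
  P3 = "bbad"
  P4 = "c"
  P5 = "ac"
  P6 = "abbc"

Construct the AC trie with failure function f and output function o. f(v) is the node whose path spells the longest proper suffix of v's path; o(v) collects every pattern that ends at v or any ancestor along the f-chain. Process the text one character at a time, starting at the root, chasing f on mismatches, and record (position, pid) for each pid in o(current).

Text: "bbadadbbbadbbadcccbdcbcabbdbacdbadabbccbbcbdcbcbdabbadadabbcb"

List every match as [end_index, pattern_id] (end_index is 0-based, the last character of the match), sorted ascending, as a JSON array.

Build automaton:
Trie nodes:
  0='ε' goto a→16 b→12 c→1 d→3
  1='c' goto b→2  [P4 ends]
  2='cb' goto ·  [P0 ends]
  3='d' goto a→4 d→7
  4='da' goto b→5
  5='dab' goto b→6
  6='dabb' goto ·  [P1 ends]
  7='dd' goto a→8
  8='dda' goto b→9
  9='ddab' goto b→10
  10='ddabb' goto c→11
  11='ddabbc' goto ·  [P2 ends]
  12='b' goto b→13
  13='bb' goto a→14
  14='bba' goto d→15
  15='bbad' goto ·  [P3 ends]
  16='a' goto b→18 c→17
  17='ac' goto ·  [P5 ends]
  18='ab' goto b→19
  19='abb' goto c→20
  20='abbc' goto ·  [P6 ends]

Failure links (BFS by depth):
  fail(1) 'c': from fail(0)=0 chase 'c': 0 ⇒ 0;  out={4}∪out(0)={4}
  fail(3) 'd': from fail(0)=0 chase 'd': 0 ⇒ 0;  out=∅∪out(0)=∅
  fail(12) 'b': from fail(0)=0 chase 'b': 0 ⇒ 0;  out=∅∪out(0)=∅
  fail(16) 'a': from fail(0)=0 chase 'a': 0 ⇒ 0;  out=∅∪out(0)=∅
  fail(2) 'cb': from fail(1)=0 chase 'b': 0 ⇒ 12;  out={0}∪out(12)={0}
  fail(4) 'da': from fail(3)=0 chase 'a': 0 ⇒ 16;  out=∅∪out(16)=∅
  fail(7) 'dd': from fail(3)=0 chase 'd': 0 ⇒ 3;  out=∅∪out(3)=∅
  fail(13) 'bb': from fail(12)=0 chase 'b': 0 ⇒ 12;  out=∅∪out(12)=∅
  fail(17) 'ac': from fail(16)=0 chase 'c': 0 ⇒ 1;  out={5}∪out(1)={4,5}
  fail(18) 'ab': from fail(16)=0 chase 'b': 0 ⇒ 12;  out=∅∪out(12)=∅
  fail(5) 'dab': from fail(4)=16 chase 'b': 16 ⇒ 18;  out=∅∪out(18)=∅
  fail(8) 'dda': from fail(7)=3 chase 'a': 3 ⇒ 4;  out=∅∪out(4)=∅
  fail(14) 'bba': from fail(13)=12 chase 'a': 12→0 ⇒ 16;  out=∅∪out(16)=∅
  fail(19) 'abb': from fail(18)=12 chase 'b': 12 ⇒ 13;  out=∅∪out(13)=∅
  fail(6) 'dabb': from fail(5)=18 chase 'b': 18 ⇒ 19;  out={1}∪out(19)={1}
  fail(9) 'ddab': from fail(8)=4 chase 'b': 4 ⇒ 5;  out=∅∪out(5)=∅
  fail(15) 'bbad': from fail(14)=16 chase 'd': 16→0 ⇒ 3;  out={3}∪out(3)={3}
  fail(20) 'abbc': from fail(19)=13 chase 'c': 13→12→0 ⇒ 1;  out={6}∪out(1)={4,6}
  fail(10) 'ddabb': from fail(9)=5 chase 'b': 5 ⇒ 6;  out=∅∪out(6)={1}
  fail(11) 'ddabbc': from fail(10)=6 chase 'c': 6→19 ⇒ 20;  out={2}∪out(20)={2,4,6}

Run:
[0] read 'b'  n0⇒n12
[1] read 'b'  n12⇒n13
[2] read 'a'  n13⇒n14
[3] read 'd'  n14⇒n15  ** P3@[0:3]
[4] read 'a'  n15⇒n4 ·f
[5] read 'd'  n4⇒n3 ·f
[6] read 'b'  n3⇒n12 ·f
[7] read 'b'  n12⇒n13
[8] read 'b'  n13⇒n13 ·f
[9] read 'a'  n13⇒n14
[10] read 'd'  n14⇒n15  ** P3@[7:10]
[11] read 'b'  n15⇒n12 ·f
[12] read 'b'  n12⇒n13
[13] read 'a'  n13⇒n14
[14] read 'd'  n14⇒n15  ** P3@[11:14]
[15] read 'c'  n15⇒n1 ·f  ** P4@[15:15]
[16] read 'c'  n1⇒n1 ·f  ** P4@[16:16]
[17] read 'c'  n1⇒n1 ·f  ** P4@[17:17]
[18] read 'b'  n1⇒n2  ** P0@[17:18]
[19] read 'd'  n2⇒n3 ·f
[20] read 'c'  n3⇒n1 ·f  ** P4@[20:20]
[21] read 'b'  n1⇒n2  ** P0@[20:21]
[22] read 'c'  n2⇒n1 ·f  ** P4@[22:22]
[23] read 'a'  n1⇒n16 ·f
[24] read 'b'  n16⇒n18
[25] read 'b'  n18⇒n19
[26] read 'd'  n19⇒n3 ·f
[27] read 'b'  n3⇒n12 ·f
[28] read 'a'  n12⇒n16 ·f
[29] read 'c'  n16⇒n17  ** P4@[29:29],P5@[28:29]
[30] read 'd'  n17⇒n3 ·f
[31] read 'b'  n3⇒n12 ·f
[32] read 'a'  n12⇒n16 ·f
[33] read 'd'  n16⇒n3 ·f
[34] read 'a'  n3⇒n4
[35] read 'b'  n4⇒n5
[36] read 'b'  n5⇒n6  ** P1@[33:36]
[37] read 'c'  n6⇒n20 ·f  ** P4@[37:37],P6@[34:37]
[38] read 'c'  n20⇒n1 ·f  ** P4@[38:38]
[39] read 'b'  n1⇒n2  ** P0@[38:39]
[40] read 'b'  n2⇒n13 ·f
[41] read 'c'  n13⇒n1 ·f  ** P4@[41:41]
[42] read 'b'  n1⇒n2  ** P0@[41:42]
[43] read 'd'  n2⇒n3 ·f
[44] read 'c'  n3⇒n1 ·f  ** P4@[44:44]
[45] read 'b'  n1⇒n2  ** P0@[44:45]
[46] read 'c'  n2⇒n1 ·f  ** P4@[46:46]
[47] read 'b'  n1⇒n2  ** P0@[46:47]
[48] read 'd'  n2⇒n3 ·f
[49] read 'a'  n3⇒n4
[50] read 'b'  n4⇒n5
[51] read 'b'  n5⇒n6  ** P1@[48:51]
[52] read 'a'  n6⇒n14 ·f
[53] read 'd'  n14⇒n15  ** P3@[50:53]
[54] read 'a'  n15⇒n4 ·f
[55] read 'd'  n4⇒n3 ·f
[56] read 'a'  n3⇒n4
[57] read 'b'  n4⇒n5
[58] read 'b'  n5⇒n6  ** P1@[55:58]
[59] read 'c'  n6⇒n20 ·f  ** P4@[59:59],P6@[56:59]
[60] read 'b'  n20⇒n2 ·f  ** P0@[59:60]

Result: [[3,3],[10,3],[14,3],[15,4],[16,4],[17,4],[18,0],[20,4],[21,0],[22,4],[29,4],[29,5],[36,1],[37,4],[37,6],[38,4],[39,0],[41,4],[42,0],[44,4],[45,0],[46,4],[47,0],[51,1],[53,3],[58,1],[59,4],[59,6],[60,0]]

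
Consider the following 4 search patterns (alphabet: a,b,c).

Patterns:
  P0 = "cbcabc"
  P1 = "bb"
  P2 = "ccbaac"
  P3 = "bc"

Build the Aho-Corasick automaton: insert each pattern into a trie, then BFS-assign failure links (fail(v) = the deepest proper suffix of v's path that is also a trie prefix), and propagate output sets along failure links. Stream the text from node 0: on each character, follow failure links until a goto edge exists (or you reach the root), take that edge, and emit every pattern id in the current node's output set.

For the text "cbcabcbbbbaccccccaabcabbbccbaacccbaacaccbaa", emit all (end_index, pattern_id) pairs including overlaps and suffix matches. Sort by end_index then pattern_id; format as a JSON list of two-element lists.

Construct AC machine:
Trie (insert patterns):
  n0 'ε': b→7 c→1
  n1 'c': b→2 c→9
  n2 'cb': c→3
  n3 'cbc': a→4
  n4 'cbca': b→5
  n5 'cbcab': c→6
  n6 'cbcabc': ·  ←P0
  n7 'b': b→8 c→14
  n8 'bb': ·  ←P1
  n9 'cc': b→10
  n10 'ccb': a→11
  n11 'ccba': a→12
  n12 'ccbaa': c→13
  n13 'ccbaac': ·  ←P2
  n14 'bc': ·  ←P3

Failure links (BFS by depth):
  n1('c'): parent n0 fail=0; on 'c' 0 → fail=0;  out ∅∪∅=∅
  n7('b'): parent n0 fail=0; on 'b' 0 → fail=0;  out ∅∪∅=∅
  n2('cb'): parent n1 fail=0; on 'b' 0 → fail=7;  out ∅∪∅=∅
  n8('bb'): parent n7 fail=0; on 'b' 0 → fail=7;  out {1}∪∅={1}
  n9('cc'): parent n1 fail=0; on 'c' 0 → fail=1;  out ∅∪∅=∅
  n14('bc'): parent n7 fail=0; on 'c' 0 → fail=1;  out {3}∪∅={3}
  n3('cbc'): parent n2 fail=7; on 'c' 7 → fail=14;  out ∅∪{3}={3}
  n10('ccb'): parent n9 fail=1; on 'b' 1 → fail=2;  out ∅∪∅=∅
  n4('cbca'): parent n3 fail=14; on 'a' 14→1→0 → fail=0;  out ∅∪∅=∅
  n11('ccba'): parent n10 fail=2; on 'a' 2→7→0 → fail=0;  out ∅∪∅=∅
  n5('cbcab'): parent n4 fail=0; on 'b' 0 → fail=7;  out ∅∪∅=∅
  n12('ccbaa'): parent n11 fail=0; on 'a' 0 → fail=0;  out ∅∪∅=∅
  n6('cbcabc'): parent n5 fail=7; on 'c' 7 → fail=14;  out {0}∪{3}={0,3}
  n13('ccbaac'): parent n12 fail=0; on 'c' 0 → fail=1;  out {2}∪∅={2}

Scan:
i=0 'c': node 0→1
i=1 'b': node 1→2
i=2 'c': node 2→3  ** P3@[1:2]
i=3 'a': node 3→4
i=4 'b': node 4→5
i=5 'c': node 5→6  ** P0@[0:5],P3@[4:5]
i=6 'b': node 6→2 (fail-walked)
i=7 'b': node 2→8 (fail-walked)  ** P1@[6:7]
i=8 'b': node 8→8 (fail-walked)  ** P1@[7:8]
i=9 'b': node 8→8 (fail-walked)  ** P1@[8:9]
i=10 'a': node 8→0 (fail-walked)
i=11 'c': node 0→1
i=12 'c': node 1→9
i=13 'c': node 9→9 (fail-walked)
i=14 'c': node 9→9 (fail-walked)
i=15 'c': node 9→9 (fail-walked)
i=16 'c': node 9→9 (fail-walked)
i=17 'a': node 9→0 (fail-walked)
i=18 'a': node 0→0
i=19 'b': node 0→7
i=20 'c': node 7→14  ** P3@[19:20]
i=21 'a': node 14→0 (fail-walked)
i=22 'b': node 0→7
i=23 'b': node 7→8  ** P1@[22:23]
i=24 'b': node 8→8 (fail-walked)  ** P1@[23:24]
i=25 'c': node 8→14 (fail-walked)  ** P3@[24:25]
i=26 'c': node 14→9 (fail-walked)
i=27 'b': node 9→10
i=28 'a': node 10→11
i=29 'a': node 11→12
i=30 'c': node 12→13  ** P2@[25:30]
i=31 'c': node 13→9 (fail-walked)
i=32 'c': node 9→9 (fail-walked)
i=33 'b': node 9→10
i=34 'a': node 10→11
i=35 'a': node 11→12
i=36 'c': node 12→13  ** P2@[31:36]
i=37 'a': node 13→0 (fail-walked)
i=38 'c': node 0→1
i=39 'c': node 1→9
i=40 'b': node 9→10
i=41 'a': node 10→11
i=42 'a': node 11→12

Result: [[2,3],[5,0],[5,3],[7,1],[8,1],[9,1],[20,3],[23,1],[24,1],[25,3],[30,2],[36,2]]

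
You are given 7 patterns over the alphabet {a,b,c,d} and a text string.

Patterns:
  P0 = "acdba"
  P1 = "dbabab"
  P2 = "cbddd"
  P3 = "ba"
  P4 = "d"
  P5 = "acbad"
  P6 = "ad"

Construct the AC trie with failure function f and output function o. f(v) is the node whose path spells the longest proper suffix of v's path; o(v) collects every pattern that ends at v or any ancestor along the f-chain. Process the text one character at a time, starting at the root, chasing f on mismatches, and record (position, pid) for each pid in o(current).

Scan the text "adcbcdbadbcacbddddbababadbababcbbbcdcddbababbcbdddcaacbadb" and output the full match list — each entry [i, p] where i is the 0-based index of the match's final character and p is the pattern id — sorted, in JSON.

Build automaton:
Trie nodes:
  0='ε' goto a→1 b→17 c→12 d→6
  1='a' goto c→2 d→22
  2='ac' goto b→19 d→3
  3='acd' goto b→4
  4='acdb' goto a→5
  5='acdba' goto ·  [P0 ends]
  6='d' goto b→7  [P4 ends]
  7='db' goto a→8
  8='dba' goto b→9
  9='dbab' goto a→10
  10='dbaba' goto b→11
  11='dbabab' goto ·  [P1 ends]
  12='c' goto b→13
  13='cb' goto d→14
  14='cbd' goto d→15
  15='cbdd' goto d→16
  16='cbddd' goto ·  [P2 ends]
  17='b' goto a→18
  18='ba' goto ·  [P3 ends]
  19='acb' goto a→20
  20='acba' goto d→21
  21='acbad' goto ·  [P5 ends]
  22='ad' goto ·  [P6 ends]

Failure links (BFS by depth):
  n1('a'): parent n0 fail=0; on 'a' 0 → fail=0;  out ∅∪∅=∅
  n6('d'): parent n0 fail=0; on 'd' 0 → fail=0;  out {4}∪∅={4}
  n12('c'): parent n0 fail=0; on 'c' 0 → fail=0;  out ∅∪∅=∅
  n17('b'): parent n0 fail=0; on 'b' 0 → fail=0;  out ∅∪∅=∅
  n2('ac'): parent n1 fail=0; on 'c' 0 → fail=12;  out ∅∪∅=∅
  n7('db'): parent n6 fail=0; on 'b' 0 → fail=17;  out ∅∪∅=∅
  n13('cb'): parent n12 fail=0; on 'b' 0 → fail=17;  out ∅∪∅=∅
  n18('ba'): parent n17 fail=0; on 'a' 0 → fail=1;  out {3}∪∅={3}
  n22('ad'): parent n1 fail=0; on 'd' 0 → fail=6;  out {6}∪{4}={4,6}
  n3('acd'): parent n2 fail=12; on 'd' 12→0 → fail=6;  out ∅∪{4}={4}
  n8('dba'): parent n7 fail=17; on 'a' 17 → fail=18;  out ∅∪{3}={3}
  n14('cbd'): parent n13 fail=17; on 'd' 17→0 → fail=6;  out ∅∪{4}={4}
  n19('acb'): parent n2 fail=12; on 'b' 12 → fail=13;  out ∅∪∅=∅
  n4('acdb'): parent n3 fail=6; on 'b' 6 → fail=7;  out ∅∪∅=∅
  n9('dbab'): parent n8 fail=18; on 'b' 18→1→0 → fail=17;  out ∅∪∅=∅
  n15('cbdd'): parent n14 fail=6; on 'd' 6→0 → fail=6;  out ∅∪{4}={4}
  n20('acba'): parent n19 fail=13; on 'a' 13→17 → fail=18;  out ∅∪{3}={3}
  n5('acdba'): parent n4 fail=7; on 'a' 7 → fail=8;  out {0}∪{3}={0,3}
  n10('dbaba'): parent n9 fail=17; on 'a' 17 → fail=18;  out ∅∪{3}={3}
  n16('cbddd'): parent n15 fail=6; on 'd' 6→0 → fail=6;  out {2}∪{4}={2,4}
  n21('acbad'): parent n20 fail=18; on 'd' 18→1 → fail=22;  out {5}∪{4,6}={4,5,6}
  n11('dbabab'): parent n10 fail=18; on 'b' 18→1→0 → fail=17;  out {1}∪∅={1}

Text stream:
i=0 'a': node 0→1
i=1 'd': node 1→22  ** P4@[1:1],P6@[0:1]
i=2 'c': node 22→12 ·f
i=3 'b': node 12→13
i=4 'c': node 13→12 ·f
i=5 'd': node 12→6 ·f  ** P4@[5:5]
i=6 'b': node 6→7
i=7 'a': node 7→8  ** P3@[6:7]
i=8 'd': node 8→22 ·f  ** P4@[8:8],P6@[7:8]
i=9 'b': node 22→7 ·f
i=10 'c': node 7→12 ·f
i=11 'a': node 12→1 ·f
i=12 'c': node 1→2
i=13 'b': node 2→19
i=14 'd': node 19→14 ·f  ** P4@[14:14]
i=15 'd': node 14→15  ** P4@[15:15]
i=16 'd': node 15→16  ** P2@[12:16],P4@[16:16]
i=17 'd': node 16→6 ·f  ** P4@[17:17]
i=18 'b': node 6→7
i=19 'a': node 7→8  ** P3@[18:19]
i=20 'b': node 8→9
i=21 'a': node 9→10  ** P3@[20:21]
i=22 'b': node 10→11  ** P1@[17:22]
i=23 'a': node 11→18 ·f  ** P3@[22:23]
i=24 'd': node 18→22 ·f  ** P4@[24:24],P6@[23:24]
i=25 'b': node 22→7 ·f
i=26 'a': node 7→8  ** P3@[25:26]
i=27 'b': node 8→9
i=28 'a': node 9→10  ** P3@[27:28]
i=29 'b': node 10→11  ** P1@[24:29]
i=30 'c': node 11→12 ·f
i=31 'b': node 12→13
i=32 'b': node 13→17 ·f
i=33 'b': node 17→17 ·f
i=34 'c': node 17→12 ·f
i=35 'd': node 12→6 ·f  ** P4@[35:35]
i=36 'c': node 6→12 ·f
i=37 'd': node 12→6 ·f  ** P4@[37:37]
i=38 'd': node 6→6 ·f  ** P4@[38:38]
i=39 'b': node 6→7
i=40 'a': node 7→8  ** P3@[39:40]
i=41 'b': node 8→9
i=42 'a': node 9→10  ** P3@[41:42]
i=43 'b': node 10→11  ** P1@[38:43]
i=44 'b': node 11→17 ·f
i=45 'c': node 17→12 ·f
i=46 'b': node 12→13
i=47 'd': node 13→14  ** P4@[47:47]
i=48 'd': node 14→15  ** P4@[48:48]
i=49 'd': node 15→16  ** P2@[45:49],P4@[49:49]
i=50 'c': node 16→12 ·f
i=51 'a': node 12→1 ·f
i=52 'a': node 1→1 ·f
i=53 'c': node 1→2
i=54 'b': node 2→19
i=55 'a': node 19→20  ** P3@[54:55]
i=56 'd': node 20→21  ** P4@[56:56],P5@[52:56],P6@[55:56]
i=57 'b': node 21→7 ·f

Result: [[1,4],[1,6],[5,4],[7,3],[8,4],[8,6],[14,4],[15,4],[16,2],[16,4],[17,4],[19,3],[21,3],[22,1],[23,3],[24,4],[24,6],[26,3],[28,3],[29,1],[35,4],[37,4],[38,4],[40,3],[42,3],[43,1],[47,4],[48,4],[49,2],[49,4],[55,3],[56,4],[56,5],[56,6]]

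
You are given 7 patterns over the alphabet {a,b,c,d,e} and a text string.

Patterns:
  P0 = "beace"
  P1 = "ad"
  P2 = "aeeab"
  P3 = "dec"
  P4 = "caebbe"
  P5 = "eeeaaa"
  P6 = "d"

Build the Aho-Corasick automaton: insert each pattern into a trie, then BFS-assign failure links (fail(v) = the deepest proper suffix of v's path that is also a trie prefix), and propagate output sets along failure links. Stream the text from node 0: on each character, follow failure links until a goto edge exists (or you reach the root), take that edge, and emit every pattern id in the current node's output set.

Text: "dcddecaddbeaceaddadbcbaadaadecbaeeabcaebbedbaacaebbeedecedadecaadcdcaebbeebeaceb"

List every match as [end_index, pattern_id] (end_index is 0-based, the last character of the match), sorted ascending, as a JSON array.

Construct AC machine:
Trie (insert patterns):
  0='ε' goto a→6 b→1 c→15 d→12 e→21
  1='b' goto e→2
  2='be' goto a→3
  3='bea' goto c→4
  4='beac' goto e→5
  5='beace' goto ·  [P0 ends]
  6='a' goto d→7 e→8
  7='ad' goto ·  [P1 ends]
  8='ae' goto e→9
  9='aee' goto a→10
  10='aeea' goto b→11
  11='aeeab' goto ·  [P2 ends]
  12='d' goto e→13  [P6 ends]
  13='de' goto c→14
  14='dec' goto ·  [P3 ends]
  15='c' goto a→16
  16='ca' goto e→17
  17='cae' goto b→18
  18='caeb' goto b→19
  19='caebb' goto e→20
  20='caebbe' goto ·  [P4 ends]
  21='e' goto e→22
  22='ee' goto e→23
  23='eee' goto a→24
  24='eeea' goto a→25
  25='eeeaa' goto a→26
  26='eeeaaa' goto ·  [P5 ends]

BFS fail/out derivation:
  n1('b'): parent n0 fail=0; on 'b' 0 → fail=0;  out ∅∪∅=∅
  n6('a'): parent n0 fail=0; on 'a' 0 → fail=0;  out ∅∪∅=∅
  n12('d'): parent n0 fail=0; on 'd' 0 → fail=0;  out {6}∪∅={6}
  n15('c'): parent n0 fail=0; on 'c' 0 → fail=0;  out ∅∪∅=∅
  n21('e'): parent n0 fail=0; on 'e' 0 → fail=0;  out ∅∪∅=∅
  n2('be'): parent n1 fail=0; on 'e' 0 → fail=21;  out ∅∪∅=∅
  n7('ad'): parent n6 fail=0; on 'd' 0 → fail=12;  out {1}∪{6}={1,6}
  n8('ae'): parent n6 fail=0; on 'e' 0 → fail=21;  out ∅∪∅=∅
  n13('de'): parent n12 fail=0; on 'e' 0 → fail=21;  out ∅∪∅=∅
  n16('ca'): parent n15 fail=0; on 'a' 0 → fail=6;  out ∅∪∅=∅
  n22('ee'): parent n21 fail=0; on 'e' 0 → fail=21;  out ∅∪∅=∅
  n3('bea'): parent n2 fail=21; on 'a' 21→0 → fail=6;  out ∅∪∅=∅
  n9('aee'): parent n8 fail=21; on 'e' 21 → fail=22;  out ∅∪∅=∅
  n14('dec'): parent n13 fail=21; on 'c' 21→0 → fail=15;  out {3}∪∅={3}
  n17('cae'): parent n16 fail=6; on 'e' 6 → fail=8;  out ∅∪∅=∅
  n23('eee'): parent n22 fail=21; on 'e' 21 → fail=22;  out ∅∪∅=∅
  n4('beac'): parent n3 fail=6; on 'c' 6→0 → fail=15;  out ∅∪∅=∅
  n10('aeea'): parent n9 fail=22; on 'a' 22→21→0 → fail=6;  out ∅∪∅=∅
  n18('caeb'): parent n17 fail=8; on 'b' 8→21→0 → fail=1;  out ∅∪∅=∅
  n24('eeea'): parent n23 fail=22; on 'a' 22→21→0 → fail=6;  out ∅∪∅=∅
  n5('beace'): parent n4 fail=15; on 'e' 15→0 → fail=21;  out {0}∪∅={0}
  n11('aeeab'): parent n10 fail=6; on 'b' 6→0 → fail=1;  out {2}∪∅={2}
  n19('caebb'): parent n18 fail=1; on 'b' 1→0 → fail=1;  out ∅∪∅=∅
  n25('eeeaa'): parent n24 fail=6; on 'a' 6→0 → fail=6;  out ∅∪∅=∅
  n20('caebbe'): parent n19 fail=1; on 'e' 1 → fail=2;  out {4}∪∅={4}
  n26('eeeaaa'): parent n25 fail=6; on 'a' 6→0 → fail=6;  out {5}∪∅={5}

Run:
i=0 'd': node 0→12  emit P6@[0:0]
i=1 'c': node 12→15 (fail-walked)
i=2 'd': node 15→12 (fail-walked)  emit P6@[2:2]
i=3 'd': node 12→12 (fail-walked)  emit P6@[3:3]
i=4 'e': node 12→13
i=5 'c': node 13→14  emit P3@[3:5]
i=6 'a': node 14→16 (fail-walked)
i=7 'd': node 16→7 (fail-walked)  emit P1@[6:7],P6@[7:7]
i=8 'd': node 7→12 (fail-walked)  emit P6@[8:8]
i=9 'b': node 12→1 (fail-walked)
i=10 'e': node 1→2
i=11 'a': node 2→3
i=12 'c': node 3→4
i=13 'e': node 4→5  emit P0@[9:13]
i=14 'a': node 5→6 (fail-walked)
i=15 'd': node 6→7  emit P1@[14:15],P6@[15:15]
i=16 'd': node 7→12 (fail-walked)  emit P6@[16:16]
i=17 'a': node 12→6 (fail-walked)
i=18 'd': node 6→7  emit P1@[17:18],P6@[18:18]
i=19 'b': node 7→1 (fail-walked)
i=20 'c': node 1→15 (fail-walked)
i=21 'b': node 15→1 (fail-walked)
i=22 'a': node 1→6 (fail-walked)
i=23 'a': node 6→6 (fail-walked)
i=24 'd': node 6→7  emit P1@[23:24],P6@[24:24]
i=25 'a': node 7→6 (fail-walked)
i=26 'a': node 6→6 (fail-walked)
i=27 'd': node 6→7  emit P1@[26:27],P6@[27:27]
i=28 'e': node 7→13 (fail-walked)
i=29 'c': node 13→14  emit P3@[27:29]
i=30 'b': node 14→1 (fail-walked)
i=31 'a': node 1→6 (fail-walked)
i=32 'e': node 6→8
i=33 'e': node 8→9
i=34 'a': node 9→10
i=35 'b': node 10→11  emit P2@[31:35]
i=36 'c': node 11→15 (fail-walked)
i=37 'a': node 15→16
i=38 'e': node 16→17
i=39 'b': node 17→18
i=40 'b': node 18→19
i=41 'e': node 19→20  emit P4@[36:41]
i=42 'd': node 20→12 (fail-walked)  emit P6@[42:42]
i=43 'b': node 12→1 (fail-walked)
i=44 'a': node 1→6 (fail-walked)
i=45 'a': node 6→6 (fail-walked)
i=46 'c': node 6→15 (fail-walked)
i=47 'a': node 15→16
i=48 'e': node 16→17
i=49 'b': node 17→18
i=50 'b': node 18→19
i=51 'e': node 19→20  emit P4@[46:51]
i=52 'e': node 20→22 (fail-walked)
i=53 'd': node 22→12 (fail-walked)  emit P6@[53:53]
i=54 'e': node 12→13
i=55 'c': node 13→14  emit P3@[53:55]
i=56 'e': node 14→21 (fail-walked)
i=57 'd': node 21→12 (fail-walked)  emit P6@[57:57]
i=58 'a': node 12→6 (fail-walked)
i=59 'd': node 6→7  emit P1@[58:59],P6@[59:59]
i=60 'e': node 7→13 (fail-walked)
i=61 'c': node 13→14  emit P3@[59:61]
i=62 'a': node 14→16 (fail-walked)
i=63 'a': node 16→6 (fail-walked)
i=64 'd': node 6→7  emit P1@[63:64],P6@[64:64]
i=65 'c': node 7→15 (fail-walked)
i=66 'd': node 15→12 (fail-walked)  emit P6@[66:66]
i=67 'c': node 12→15 (fail-walked)
i=68 'a': node 15→16
i=69 'e': node 16→17
i=70 'b': node 17→18
i=71 'b': node 18→19
i=72 'e': node 19→20  emit P4@[67:72]
i=73 'e': node 20→22 (fail-walked)
i=74 'b': node 22→1 (fail-walked)
i=75 'e': node 1→2
i=76 'a': node 2→3
i=77 'c': node 3→4
i=78 'e': node 4→5  emit P0@[74:78]
i=79 'b': node 5→1 (fail-walked)

Result: [[0,6],[2,6],[3,6],[5,3],[7,1],[7,6],[8,6],[13,0],[15,1],[15,6],[16,6],[18,1],[18,6],[24,1],[24,6],[27,1],[27,6],[29,3],[35,2],[41,4],[42,6],[51,4],[53,6],[55,3],[57,6],[59,1],[59,6],[61,3],[64,1],[64,6],[66,6],[72,4],[78,0]]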